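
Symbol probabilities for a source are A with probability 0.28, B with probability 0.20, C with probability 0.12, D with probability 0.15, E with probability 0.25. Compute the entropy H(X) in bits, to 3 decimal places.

2.256 bits

H = −Σ pᵢ log₂ pᵢ.
−0.28·log₂(0.28) = 0.5142
−0.20·log₂(0.20) = 0.4644
−0.12·log₂(0.12) = 0.3671
−0.15·log₂(0.15) = 0.4105
−0.25·log₂(0.25) = 0.5000
Sum ≈ 2.2562 → 2.256 bits.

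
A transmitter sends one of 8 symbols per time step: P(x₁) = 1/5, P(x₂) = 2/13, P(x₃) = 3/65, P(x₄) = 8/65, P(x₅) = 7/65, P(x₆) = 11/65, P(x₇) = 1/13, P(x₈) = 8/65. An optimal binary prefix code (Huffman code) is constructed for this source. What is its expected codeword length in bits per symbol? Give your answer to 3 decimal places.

2.923 bits/symbol

Repeatedly combine the two least-probable nodes; the expected code length is the sum of the merged weights.
merge 3/65 + 1/13 → 8/65
merge 7/65 + 8/65 → 3/13
merge 8/65 + 8/65 → 16/65
merge 2/13 + 11/65 → 21/65
merge 1/5 + 3/13 → 28/65
merge 16/65 + 21/65 → 37/65
merge 28/65 + 37/65 → 1
L = 8/65 + 3/13 + 16/65 + 21/65 + 28/65 + 37/65 + 1 = 38/13 ≈ 2.923 bits/symbol.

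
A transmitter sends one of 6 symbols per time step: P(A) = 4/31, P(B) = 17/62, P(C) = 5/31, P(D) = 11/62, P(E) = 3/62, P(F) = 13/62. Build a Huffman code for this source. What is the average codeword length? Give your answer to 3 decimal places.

2.516 bits/symbol

Repeatedly combine the two least-probable nodes; the expected code length is the sum of the merged weights.
merge 3/62 + 4/31 → 11/62
merge 5/31 + 11/62 → 21/62
merge 11/62 + 13/62 → 12/31
merge 17/62 + 21/62 → 19/31
merge 12/31 + 19/31 → 1
L = 11/62 + 21/62 + 12/31 + 19/31 + 1 = 78/31 ≈ 2.516 bits/symbol.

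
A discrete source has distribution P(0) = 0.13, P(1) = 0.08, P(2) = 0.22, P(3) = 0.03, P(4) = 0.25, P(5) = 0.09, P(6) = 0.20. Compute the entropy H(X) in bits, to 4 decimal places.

H = −Σ pᵢ log₂ pᵢ.
−0.13·log₂(0.13) = 0.3826
−0.08·log₂(0.08) = 0.2915
−0.22·log₂(0.22) = 0.4806
−0.03·log₂(0.03) = 0.1518
−0.25·log₂(0.25) = 0.5000
−0.09·log₂(0.09) = 0.3127
−0.20·log₂(0.20) = 0.4644
Sum ≈ 2.5835 → 2.5835 bits.

2.5835 bits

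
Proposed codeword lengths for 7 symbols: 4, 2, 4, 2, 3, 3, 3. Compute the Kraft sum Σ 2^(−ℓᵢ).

With common denominator 2^4 = 16: Σ 2^(−ℓᵢ) = 1/16 + 4/16 + 1/16 + 4/16 + 2/16 + 2/16 + 2/16 = 16/16 = 1.

1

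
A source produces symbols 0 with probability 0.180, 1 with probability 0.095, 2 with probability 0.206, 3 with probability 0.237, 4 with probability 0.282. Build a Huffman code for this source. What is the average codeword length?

Repeatedly combine the two least-probable nodes; the expected code length is the sum of the merged weights.
merge 19/200 + 9/50 → 11/40
merge 103/500 + 237/1000 → 443/1000
merge 11/40 + 141/500 → 557/1000
merge 443/1000 + 557/1000 → 1
L = 11/40 + 443/1000 + 557/1000 + 1 = 91/40 = 2.275 bits/symbol.

2.275 bits/symbol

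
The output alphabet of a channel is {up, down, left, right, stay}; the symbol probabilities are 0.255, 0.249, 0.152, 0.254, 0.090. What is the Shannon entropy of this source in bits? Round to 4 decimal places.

H = −Σ pᵢ log₂ pᵢ.
−0.255·log₂(0.255) = 0.5027
−0.249·log₂(0.249) = 0.4994
−0.152·log₂(0.152) = 0.4131
−0.254·log₂(0.254) = 0.5022
−0.090·log₂(0.090) = 0.3127
Sum ≈ 2.2301 → 2.2301 bits.

2.2301 bits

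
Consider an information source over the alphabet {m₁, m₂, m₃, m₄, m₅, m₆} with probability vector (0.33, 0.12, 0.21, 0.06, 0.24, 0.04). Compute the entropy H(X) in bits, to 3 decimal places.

2.291 bits

H = −Σ pᵢ log₂ pᵢ.
−0.33·log₂(0.33) = 0.5278
−0.12·log₂(0.12) = 0.3671
−0.21·log₂(0.21) = 0.4728
−0.06·log₂(0.06) = 0.2435
−0.24·log₂(0.24) = 0.4941
−0.04·log₂(0.04) = 0.1858
Sum ≈ 2.2911 → 2.291 bits.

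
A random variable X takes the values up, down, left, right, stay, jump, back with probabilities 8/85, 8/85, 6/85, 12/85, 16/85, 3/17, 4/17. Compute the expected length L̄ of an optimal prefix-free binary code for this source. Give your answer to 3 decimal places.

2.741 bits/symbol

Repeatedly combine the two least-probable nodes; the expected code length is the sum of the merged weights.
merge 6/85 + 8/85 → 14/85
merge 8/85 + 12/85 → 4/17
merge 14/85 + 3/17 → 29/85
merge 16/85 + 4/17 → 36/85
merge 4/17 + 29/85 → 49/85
merge 36/85 + 49/85 → 1
L = 14/85 + 4/17 + 29/85 + 36/85 + 49/85 + 1 = 233/85 ≈ 2.741 bits/symbol.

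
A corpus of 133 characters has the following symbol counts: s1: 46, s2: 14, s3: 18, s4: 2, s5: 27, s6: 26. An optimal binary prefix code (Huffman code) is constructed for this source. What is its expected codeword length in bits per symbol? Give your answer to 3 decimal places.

Probabilities are the counts divided by 133.
Repeatedly combine the two least-probable nodes; the expected code length is the sum of the merged weights.
merge 2/133 + 2/19 → 16/133
merge 16/133 + 18/133 → 34/133
merge 26/133 + 27/133 → 53/133
merge 34/133 + 46/133 → 80/133
merge 53/133 + 80/133 → 1
L = 16/133 + 34/133 + 53/133 + 80/133 + 1 = 316/133 ≈ 2.376 bits/symbol.

2.376 bits/symbol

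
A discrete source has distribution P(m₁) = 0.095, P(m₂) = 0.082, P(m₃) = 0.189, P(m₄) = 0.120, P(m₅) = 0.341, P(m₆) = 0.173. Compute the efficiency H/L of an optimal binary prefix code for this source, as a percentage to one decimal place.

Entropy H = −Σ p log₂ p ≈ 2.4070 bits.
Huffman merges: 41/500+19/200→177/1000; 3/25+173/1000→293/1000; 177/1000+189/1000→183/500; 293/1000+341/1000→317/500; 183/500+317/500→1. L = 247/100 ≈ 2.4700.
Efficiency = H/L = 2.4070/2.4700 = 97.4%.

97.4%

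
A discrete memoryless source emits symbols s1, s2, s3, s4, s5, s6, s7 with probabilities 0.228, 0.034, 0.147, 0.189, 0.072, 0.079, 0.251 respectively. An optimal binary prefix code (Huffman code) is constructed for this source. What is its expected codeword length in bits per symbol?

Repeatedly combine the two least-probable nodes; the expected code length is the sum of the merged weights.
merge 17/500 + 9/125 → 53/500
merge 79/1000 + 53/500 → 37/200
merge 147/1000 + 37/200 → 83/250
merge 189/1000 + 57/250 → 417/1000
merge 251/1000 + 83/250 → 583/1000
merge 417/1000 + 583/1000 → 1
L = 53/500 + 37/200 + 83/250 + 417/1000 + 583/1000 + 1 = 2623/1000 = 2.623 bits/symbol.

2.623 bits/symbol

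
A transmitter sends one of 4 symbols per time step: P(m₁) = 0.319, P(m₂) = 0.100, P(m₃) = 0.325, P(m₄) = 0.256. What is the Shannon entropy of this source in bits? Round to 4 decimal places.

1.8882 bits

H = −Σ pᵢ log₂ pᵢ.
−0.319·log₂(0.319) = 0.5258
−0.100·log₂(0.100) = 0.3322
−0.325·log₂(0.325) = 0.5270
−0.256·log₂(0.256) = 0.5032
Sum ≈ 1.8882 → 1.8882 bits.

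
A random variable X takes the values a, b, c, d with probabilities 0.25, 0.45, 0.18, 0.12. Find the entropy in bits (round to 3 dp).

1.831 bits

H = −Σ pᵢ log₂ pᵢ.
−0.25·log₂(0.25) = 0.5000
−0.45·log₂(0.45) = 0.5184
−0.18·log₂(0.18) = 0.4453
−0.12·log₂(0.12) = 0.3671
Sum ≈ 1.8308 → 1.831 bits.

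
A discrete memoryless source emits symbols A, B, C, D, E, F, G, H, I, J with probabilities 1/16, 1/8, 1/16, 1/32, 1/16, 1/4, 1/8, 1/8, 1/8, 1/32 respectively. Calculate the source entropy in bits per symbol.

Each probability is a power of 1/2, so log₂(1/p) is an integer.
H = Σ p·log₂(1/p) = 1/16·4 + 1/8·3 + 1/16·4 + 1/32·5 + 1/16·4 + 1/4·2 + 1/8·3 + 1/8·3 + 1/8·3 + 1/32·5 = 3.0625 bits.

3.0625 bits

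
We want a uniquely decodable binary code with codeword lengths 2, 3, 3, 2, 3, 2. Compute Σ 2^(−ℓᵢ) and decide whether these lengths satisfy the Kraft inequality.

With common denominator 2^3 = 8: Σ 2^(−ℓᵢ) = 2/8 + 1/8 + 1/8 + 2/8 + 1/8 + 2/8 = 9/8 = 1.125.
Kraft's inequality requires Σ ≤ 1; here Σ = 1.125 > 1, so no such prefix code exists.

1.125; no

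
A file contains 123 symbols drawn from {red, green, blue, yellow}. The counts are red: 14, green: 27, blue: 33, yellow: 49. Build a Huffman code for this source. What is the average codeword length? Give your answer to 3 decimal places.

Probabilities are the counts divided by 123.
Repeatedly combine the two least-probable nodes; the expected code length is the sum of the merged weights.
merge 14/123 + 9/41 → 1/3
merge 11/41 + 1/3 → 74/123
merge 49/123 + 74/123 → 1
L = 1/3 + 74/123 + 1 = 238/123 ≈ 1.935 bits/symbol.

1.935 bits/symbol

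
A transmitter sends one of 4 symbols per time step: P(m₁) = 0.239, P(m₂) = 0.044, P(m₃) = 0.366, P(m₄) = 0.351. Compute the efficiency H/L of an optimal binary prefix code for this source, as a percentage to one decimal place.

Entropy H = −Σ p log₂ p ≈ 1.7527 bits.
Huffman merges: 11/250+239/1000→283/1000; 283/1000+351/1000→317/500; 183/500+317/500→1. L = 1917/1000 ≈ 1.9170.
Efficiency = H/L = 1.7527/1.9170 = 91.4%.

91.4%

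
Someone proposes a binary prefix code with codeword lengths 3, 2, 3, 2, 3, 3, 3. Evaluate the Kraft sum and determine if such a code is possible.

With common denominator 2^3 = 8: Σ 2^(−ℓᵢ) = 1/8 + 2/8 + 1/8 + 2/8 + 1/8 + 1/8 + 1/8 = 9/8 = 1.125.
Kraft's inequality requires Σ ≤ 1; here Σ = 1.125 > 1, so no such prefix code exists.

1.125; no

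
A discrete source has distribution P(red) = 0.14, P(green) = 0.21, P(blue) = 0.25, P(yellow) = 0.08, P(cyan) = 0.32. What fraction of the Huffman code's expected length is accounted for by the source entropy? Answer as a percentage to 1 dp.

98.5%

Entropy H = −Σ p log₂ p ≈ 2.1875 bits.
Huffman merges: 2/25+7/50→11/50; 21/100+11/50→43/100; 1/4+8/25→57/100; 43/100+57/100→1. L = 111/50 ≈ 2.2200.
Efficiency = H/L = 2.1875/2.2200 = 98.5%.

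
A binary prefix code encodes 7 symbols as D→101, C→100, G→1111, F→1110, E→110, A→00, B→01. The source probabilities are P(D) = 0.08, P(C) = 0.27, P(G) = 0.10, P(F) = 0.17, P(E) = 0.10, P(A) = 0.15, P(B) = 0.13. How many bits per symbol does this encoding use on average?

L̄ = Σ pᵢ·ℓᵢ = 0.08·3 + 0.27·3 + 0.10·4 + 0.17·4 + 0.10·3 + 0.15·2 + 0.13·2 = 2.99 bits/symbol.

2.99 bits/symbol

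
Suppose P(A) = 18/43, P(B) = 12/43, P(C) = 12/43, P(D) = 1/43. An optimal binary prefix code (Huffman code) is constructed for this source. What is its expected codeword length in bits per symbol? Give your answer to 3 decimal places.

Repeatedly combine the two least-probable nodes; the expected code length is the sum of the merged weights.
merge 1/43 + 12/43 → 13/43
merge 12/43 + 13/43 → 25/43
merge 18/43 + 25/43 → 1
L = 13/43 + 25/43 + 1 = 81/43 ≈ 1.884 bits/symbol.

1.884 bits/symbol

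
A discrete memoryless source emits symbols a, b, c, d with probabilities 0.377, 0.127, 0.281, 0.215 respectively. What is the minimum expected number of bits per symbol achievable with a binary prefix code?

1.965 bits/symbol

Repeatedly combine the two least-probable nodes; the expected code length is the sum of the merged weights.
merge 127/1000 + 43/200 → 171/500
merge 281/1000 + 171/500 → 623/1000
merge 377/1000 + 623/1000 → 1
L = 171/500 + 623/1000 + 1 = 393/200 = 1.965 bits/symbol.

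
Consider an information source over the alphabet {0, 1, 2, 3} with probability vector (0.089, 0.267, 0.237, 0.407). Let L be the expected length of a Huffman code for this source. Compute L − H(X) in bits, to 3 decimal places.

0.080 bits

Entropy H = −Σ p log₂ p ≈ 1.8394 bits.
Huffman merges: 89/1000+237/1000→163/500; 267/1000+163/500→593/1000; 407/1000+593/1000→1. L = 1919/1000 ≈ 1.9190.
L − H = 1.9190 − 1.8394 = 0.080 bits.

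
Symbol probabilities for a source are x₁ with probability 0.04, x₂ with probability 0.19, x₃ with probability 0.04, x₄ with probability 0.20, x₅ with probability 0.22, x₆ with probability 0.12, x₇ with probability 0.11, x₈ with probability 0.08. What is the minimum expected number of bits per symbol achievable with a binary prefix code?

2.82 bits/symbol

Repeatedly combine the two least-probable nodes; the expected code length is the sum of the merged weights.
merge 1/25 + 1/25 → 2/25
merge 2/25 + 2/25 → 4/25
merge 11/100 + 3/25 → 23/100
merge 4/25 + 19/100 → 7/20
merge 1/5 + 11/50 → 21/50
merge 23/100 + 7/20 → 29/50
merge 21/50 + 29/50 → 1
L = 2/25 + 4/25 + 23/100 + 7/20 + 21/50 + 29/50 + 1 = 141/50 = 2.82 bits/symbol.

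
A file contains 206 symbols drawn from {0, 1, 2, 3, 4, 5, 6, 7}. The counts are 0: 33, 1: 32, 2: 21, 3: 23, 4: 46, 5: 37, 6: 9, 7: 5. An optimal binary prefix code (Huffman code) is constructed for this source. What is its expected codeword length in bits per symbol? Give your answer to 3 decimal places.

Probabilities are the counts divided by 206.
Repeatedly combine the two least-probable nodes; the expected code length is the sum of the merged weights.
merge 5/206 + 9/206 → 7/103
merge 7/103 + 21/206 → 35/206
merge 23/206 + 16/103 → 55/206
merge 33/206 + 35/206 → 34/103
merge 37/206 + 23/103 → 83/206
merge 55/206 + 34/103 → 123/206
merge 83/206 + 123/206 → 1
L = 7/103 + 35/206 + 55/206 + 34/103 + 83/206 + 123/206 + 1 = 292/103 ≈ 2.835 bits/symbol.

2.835 bits/symbol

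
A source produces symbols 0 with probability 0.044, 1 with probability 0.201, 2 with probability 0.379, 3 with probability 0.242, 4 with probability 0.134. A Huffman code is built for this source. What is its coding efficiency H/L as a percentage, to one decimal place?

Entropy H = −Σ p log₂ p ≈ 2.0780 bits.
Huffman merges: 11/250+67/500→89/500; 89/500+201/1000→379/1000; 121/500+379/1000→621/1000; 379/1000+621/1000→1. L = 1089/500 ≈ 2.1780.
Efficiency = H/L = 2.0780/2.1780 = 95.4%.

95.4%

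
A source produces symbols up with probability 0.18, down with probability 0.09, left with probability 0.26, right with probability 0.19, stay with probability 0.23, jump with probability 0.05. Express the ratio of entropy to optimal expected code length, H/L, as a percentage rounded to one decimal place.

Entropy H = −Σ p log₂ p ≈ 2.4222 bits.
Huffman merges: 1/20+9/100→7/50; 7/50+9/50→8/25; 19/100+23/100→21/50; 13/50+8/25→29/50; 21/50+29/50→1. L = 123/50 ≈ 2.4600.
Efficiency = H/L = 2.4222/2.4600 = 98.5%.

98.5%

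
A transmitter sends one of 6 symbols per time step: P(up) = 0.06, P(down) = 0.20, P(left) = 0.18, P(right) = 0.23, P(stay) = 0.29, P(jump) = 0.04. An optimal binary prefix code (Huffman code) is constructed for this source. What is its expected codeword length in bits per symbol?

Repeatedly combine the two least-probable nodes; the expected code length is the sum of the merged weights.
merge 1/25 + 3/50 → 1/10
merge 1/10 + 9/50 → 7/25
merge 1/5 + 23/100 → 43/100
merge 7/25 + 29/100 → 57/100
merge 43/100 + 57/100 → 1
L = 1/10 + 7/25 + 43/100 + 57/100 + 1 = 119/50 = 2.38 bits/symbol.

2.38 bits/symbol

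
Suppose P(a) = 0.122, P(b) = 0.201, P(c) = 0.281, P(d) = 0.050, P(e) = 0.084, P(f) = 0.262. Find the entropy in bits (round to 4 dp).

H = −Σ pᵢ log₂ pᵢ.
−0.122·log₂(0.122) = 0.3703
−0.201·log₂(0.201) = 0.4653
−0.281·log₂(0.281) = 0.5146
−0.050·log₂(0.050) = 0.2161
−0.084·log₂(0.084) = 0.3002
−0.262·log₂(0.262) = 0.5063
Sum ≈ 2.3727 → 2.3727 bits.

2.3727 bits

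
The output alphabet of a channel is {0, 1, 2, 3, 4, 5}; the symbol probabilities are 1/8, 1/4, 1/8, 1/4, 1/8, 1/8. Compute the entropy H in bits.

Each probability is a power of 1/2, so log₂(1/p) is an integer.
H = Σ p·log₂(1/p) = 1/8·3 + 1/4·2 + 1/8·3 + 1/4·2 + 1/8·3 + 1/8·3 = 2.5 bits.

2.5 bits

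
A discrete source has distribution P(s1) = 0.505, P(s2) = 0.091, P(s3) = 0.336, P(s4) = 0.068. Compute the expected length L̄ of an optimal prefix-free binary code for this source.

1.654 bits/symbol

Repeatedly combine the two least-probable nodes; the expected code length is the sum of the merged weights.
merge 17/250 + 91/1000 → 159/1000
merge 159/1000 + 42/125 → 99/200
merge 99/200 + 101/200 → 1
L = 159/1000 + 99/200 + 1 = 827/500 = 1.654 bits/symbol.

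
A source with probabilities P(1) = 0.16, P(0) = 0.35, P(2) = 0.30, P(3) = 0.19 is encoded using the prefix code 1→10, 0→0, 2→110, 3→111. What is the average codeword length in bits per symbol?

2.14 bits/symbol

L̄ = Σ pᵢ·ℓᵢ = 0.16·2 + 0.35·1 + 0.30·3 + 0.19·3 = 2.14 bits/symbol.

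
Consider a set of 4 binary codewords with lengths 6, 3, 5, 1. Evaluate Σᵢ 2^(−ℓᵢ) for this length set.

0.671875

With common denominator 2^6 = 64: Σ 2^(−ℓᵢ) = 1/64 + 8/64 + 2/64 + 32/64 = 43/64 = 0.671875.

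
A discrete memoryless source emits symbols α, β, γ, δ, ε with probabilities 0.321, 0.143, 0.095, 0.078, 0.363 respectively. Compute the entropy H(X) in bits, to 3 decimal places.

2.068 bits

H = −Σ pᵢ log₂ pᵢ.
−0.321·log₂(0.321) = 0.5262
−0.143·log₂(0.143) = 0.4012
−0.095·log₂(0.095) = 0.3226
−0.078·log₂(0.078) = 0.2871
−0.363·log₂(0.363) = 0.5307
Sum ≈ 2.0679 → 2.068 bits.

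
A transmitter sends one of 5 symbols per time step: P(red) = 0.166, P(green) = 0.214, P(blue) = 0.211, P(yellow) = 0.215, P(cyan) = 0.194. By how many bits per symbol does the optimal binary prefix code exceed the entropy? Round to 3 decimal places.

Entropy H = −Σ p log₂ p ≈ 2.3155 bits.
Huffman merges: 83/500+97/500→9/25; 211/1000+107/500→17/40; 43/200+9/25→23/40; 17/40+23/40→1. L = 59/25 ≈ 2.3600.
L − H = 2.3600 − 2.3155 = 0.045 bits.

0.045 bits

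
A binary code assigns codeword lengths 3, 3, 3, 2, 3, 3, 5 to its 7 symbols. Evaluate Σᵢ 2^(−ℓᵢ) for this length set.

0.90625

With common denominator 2^5 = 32: Σ 2^(−ℓᵢ) = 4/32 + 4/32 + 4/32 + 8/32 + 4/32 + 4/32 + 1/32 = 29/32 = 0.90625.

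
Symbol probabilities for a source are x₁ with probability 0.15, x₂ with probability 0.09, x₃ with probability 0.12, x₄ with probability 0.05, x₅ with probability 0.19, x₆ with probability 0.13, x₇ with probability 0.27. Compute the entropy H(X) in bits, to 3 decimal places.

2.654 bits

H = −Σ pᵢ log₂ pᵢ.
−0.15·log₂(0.15) = 0.4105
−0.09·log₂(0.09) = 0.3127
−0.12·log₂(0.12) = 0.3671
−0.05·log₂(0.05) = 0.2161
−0.19·log₂(0.19) = 0.4552
−0.13·log₂(0.13) = 0.3826
−0.27·log₂(0.27) = 0.5100
Sum ≈ 2.6543 → 2.654 bits.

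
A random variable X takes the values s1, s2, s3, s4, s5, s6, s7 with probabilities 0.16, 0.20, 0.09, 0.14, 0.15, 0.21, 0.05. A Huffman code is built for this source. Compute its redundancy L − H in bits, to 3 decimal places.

0.033 bits

Entropy H = −Σ p log₂ p ≈ 2.6966 bits.
Huffman merges: 1/20+9/100→7/50; 7/50+7/50→7/25; 3/20+4/25→31/100; 1/5+21/100→41/100; 7/25+31/100→59/100; 41/100+59/100→1. L = 273/100 ≈ 2.7300.
L − H = 2.7300 − 2.6966 = 0.033 bits.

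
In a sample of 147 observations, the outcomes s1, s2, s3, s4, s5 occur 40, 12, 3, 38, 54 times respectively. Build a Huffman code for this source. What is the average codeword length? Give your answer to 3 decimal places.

2.095 bits/symbol

Probabilities are the counts divided by 147.
Repeatedly combine the two least-probable nodes; the expected code length is the sum of the merged weights.
merge 1/49 + 4/49 → 5/49
merge 5/49 + 38/147 → 53/147
merge 40/147 + 53/147 → 31/49
merge 18/49 + 31/49 → 1
L = 5/49 + 53/147 + 31/49 + 1 = 44/21 ≈ 2.095 bits/symbol.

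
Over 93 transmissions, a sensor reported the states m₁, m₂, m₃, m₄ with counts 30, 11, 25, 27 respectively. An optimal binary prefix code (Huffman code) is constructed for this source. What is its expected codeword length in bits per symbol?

2 bits/symbol

Probabilities are the counts divided by 93.
Repeatedly combine the two least-probable nodes; the expected code length is the sum of the merged weights.
merge 11/93 + 25/93 → 12/31
merge 9/31 + 10/31 → 19/31
merge 12/31 + 19/31 → 1
L = 12/31 + 19/31 + 1 = 2 bits/symbol.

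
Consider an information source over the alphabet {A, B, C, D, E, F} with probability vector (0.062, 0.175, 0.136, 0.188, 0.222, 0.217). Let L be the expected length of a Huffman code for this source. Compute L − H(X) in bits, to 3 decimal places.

Entropy H = −Σ p log₂ p ≈ 2.4939 bits.
Huffman merges: 31/500+17/125→99/500; 7/40+47/250→363/1000; 99/500+217/1000→83/200; 111/500+363/1000→117/200; 83/200+117/200→1. L = 2561/1000 ≈ 2.5610.
L − H = 2.5610 − 2.4939 = 0.067 bits.

0.067 bits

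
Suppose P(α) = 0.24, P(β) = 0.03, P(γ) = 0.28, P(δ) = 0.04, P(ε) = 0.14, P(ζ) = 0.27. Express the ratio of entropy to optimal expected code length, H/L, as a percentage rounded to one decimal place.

Entropy H = −Σ p log₂ p ≈ 2.2530 bits.
Huffman merges: 3/100+1/25→7/100; 7/100+7/50→21/100; 21/100+6/25→9/20; 27/100+7/25→11/20; 9/20+11/20→1. L = 57/25 ≈ 2.2800.
Efficiency = H/L = 2.2530/2.2800 = 98.8%.

98.8%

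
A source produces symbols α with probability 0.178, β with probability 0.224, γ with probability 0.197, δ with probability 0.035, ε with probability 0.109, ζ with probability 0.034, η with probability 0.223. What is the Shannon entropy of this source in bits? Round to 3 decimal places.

H = −Σ pᵢ log₂ pᵢ.
−0.178·log₂(0.178) = 0.4432
−0.224·log₂(0.224) = 0.4835
−0.197·log₂(0.197) = 0.4617
−0.035·log₂(0.035) = 0.1693
−0.109·log₂(0.109) = 0.3485
−0.034·log₂(0.034) = 0.1659
−0.223·log₂(0.223) = 0.4828
Sum ≈ 2.5549 → 2.555 bits.

2.555 bits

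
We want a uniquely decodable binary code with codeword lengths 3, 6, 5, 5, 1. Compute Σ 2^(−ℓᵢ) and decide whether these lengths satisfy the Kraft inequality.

0.703125; yes

With common denominator 2^6 = 64: Σ 2^(−ℓᵢ) = 8/64 + 1/64 + 2/64 + 2/64 + 32/64 = 45/64 = 0.703125.
Kraft's inequality requires Σ ≤ 1; here Σ = 0.703125 ≤ 1, so such a prefix code exists.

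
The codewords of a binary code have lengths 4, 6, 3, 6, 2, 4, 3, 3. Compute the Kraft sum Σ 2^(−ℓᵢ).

0.78125

With common denominator 2^6 = 64: Σ 2^(−ℓᵢ) = 4/64 + 1/64 + 8/64 + 1/64 + 16/64 + 4/64 + 8/64 + 8/64 = 50/64 = 0.78125.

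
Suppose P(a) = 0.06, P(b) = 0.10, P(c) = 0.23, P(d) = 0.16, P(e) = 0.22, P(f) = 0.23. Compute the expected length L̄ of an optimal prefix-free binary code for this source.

Repeatedly combine the two least-probable nodes; the expected code length is the sum of the merged weights.
merge 3/50 + 1/10 → 4/25
merge 4/25 + 4/25 → 8/25
merge 11/50 + 23/100 → 9/20
merge 23/100 + 8/25 → 11/20
merge 9/20 + 11/20 → 1
L = 4/25 + 8/25 + 9/20 + 11/20 + 1 = 62/25 = 2.48 bits/symbol.

2.48 bits/symbol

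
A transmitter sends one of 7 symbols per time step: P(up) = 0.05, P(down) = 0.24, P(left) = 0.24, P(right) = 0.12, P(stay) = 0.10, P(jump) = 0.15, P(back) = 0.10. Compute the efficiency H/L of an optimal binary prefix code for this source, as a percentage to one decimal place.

Entropy H = −Σ p log₂ p ≈ 2.6464 bits.
Huffman merges: 1/20+1/10→3/20; 1/10+3/25→11/50; 3/20+3/20→3/10; 11/50+6/25→23/50; 6/25+3/10→27/50; 23/50+27/50→1. L = 267/100 ≈ 2.6700.
Efficiency = H/L = 2.6464/2.6700 = 99.1%.

99.1%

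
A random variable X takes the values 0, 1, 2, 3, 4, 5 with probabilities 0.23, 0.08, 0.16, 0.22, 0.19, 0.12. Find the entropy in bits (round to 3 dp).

H = −Σ pᵢ log₂ pᵢ.
−0.23·log₂(0.23) = 0.4877
−0.08·log₂(0.08) = 0.2915
−0.16·log₂(0.16) = 0.4230
−0.22·log₂(0.22) = 0.4806
−0.19·log₂(0.19) = 0.4552
−0.12·log₂(0.12) = 0.3671
Sum ≈ 2.5051 → 2.505 bits.

2.505 bits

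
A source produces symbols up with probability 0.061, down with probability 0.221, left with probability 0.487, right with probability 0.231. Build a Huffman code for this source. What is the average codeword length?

Repeatedly combine the two least-probable nodes; the expected code length is the sum of the merged weights.
merge 61/1000 + 221/1000 → 141/500
merge 231/1000 + 141/500 → 513/1000
merge 487/1000 + 513/1000 → 1
L = 141/500 + 513/1000 + 1 = 359/200 = 1.795 bits/symbol.

1.795 bits/symbol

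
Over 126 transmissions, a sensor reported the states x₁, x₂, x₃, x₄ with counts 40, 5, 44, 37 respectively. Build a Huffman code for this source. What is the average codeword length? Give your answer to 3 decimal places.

1.984 bits/symbol

Probabilities are the counts divided by 126.
Repeatedly combine the two least-probable nodes; the expected code length is the sum of the merged weights.
merge 5/126 + 37/126 → 1/3
merge 20/63 + 1/3 → 41/63
merge 22/63 + 41/63 → 1
L = 1/3 + 41/63 + 1 = 125/63 ≈ 1.984 bits/symbol.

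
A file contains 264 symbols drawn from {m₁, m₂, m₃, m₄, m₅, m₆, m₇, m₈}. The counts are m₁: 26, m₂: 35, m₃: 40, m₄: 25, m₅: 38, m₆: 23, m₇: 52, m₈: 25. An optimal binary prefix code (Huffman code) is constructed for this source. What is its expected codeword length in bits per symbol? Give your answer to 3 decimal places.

Probabilities are the counts divided by 264.
Repeatedly combine the two least-probable nodes; the expected code length is the sum of the merged weights.
merge 23/264 + 25/264 → 2/11
merge 25/264 + 13/132 → 17/88
merge 35/264 + 19/132 → 73/264
merge 5/33 + 2/11 → 1/3
merge 17/88 + 13/66 → 103/264
merge 73/264 + 1/3 → 161/264
merge 103/264 + 161/264 → 1
L = 2/11 + 17/88 + 73/264 + 1/3 + 103/264 + 161/264 + 1 = 197/66 ≈ 2.985 bits/symbol.

2.985 bits/symbol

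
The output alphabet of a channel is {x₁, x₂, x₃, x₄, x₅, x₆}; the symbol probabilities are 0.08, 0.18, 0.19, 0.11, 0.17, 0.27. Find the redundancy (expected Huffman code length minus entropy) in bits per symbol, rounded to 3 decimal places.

0.053 bits

Entropy H = −Σ p log₂ p ≈ 2.4869 bits.
Huffman merges: 2/25+11/100→19/100; 17/100+9/50→7/20; 19/100+19/100→19/50; 27/100+7/20→31/50; 19/50+31/50→1. L = 127/50 ≈ 2.5400.
L − H = 2.5400 − 2.4869 = 0.053 bits.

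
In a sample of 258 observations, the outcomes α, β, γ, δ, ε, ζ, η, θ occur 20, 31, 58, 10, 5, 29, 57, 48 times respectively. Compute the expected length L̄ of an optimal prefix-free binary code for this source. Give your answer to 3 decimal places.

2.748 bits/symbol

Probabilities are the counts divided by 258.
Repeatedly combine the two least-probable nodes; the expected code length is the sum of the merged weights.
merge 5/258 + 5/129 → 5/86
merge 5/86 + 10/129 → 35/258
merge 29/258 + 31/258 → 10/43
merge 35/258 + 8/43 → 83/258
merge 19/86 + 29/129 → 115/258
merge 10/43 + 83/258 → 143/258
merge 115/258 + 143/258 → 1
L = 5/86 + 35/258 + 10/43 + 83/258 + 115/258 + 143/258 + 1 = 709/258 ≈ 2.748 bits/symbol.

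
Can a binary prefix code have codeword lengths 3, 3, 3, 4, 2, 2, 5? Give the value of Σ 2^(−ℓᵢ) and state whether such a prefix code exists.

With common denominator 2^5 = 32: Σ 2^(−ℓᵢ) = 4/32 + 4/32 + 4/32 + 2/32 + 8/32 + 8/32 + 1/32 = 31/32 = 0.96875.
Kraft's inequality requires Σ ≤ 1; here Σ = 0.96875 ≤ 1, so such a prefix code exists.

0.96875; yes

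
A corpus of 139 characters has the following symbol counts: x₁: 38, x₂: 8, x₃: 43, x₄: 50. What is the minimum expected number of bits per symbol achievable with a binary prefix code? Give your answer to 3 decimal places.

Probabilities are the counts divided by 139.
Repeatedly combine the two least-probable nodes; the expected code length is the sum of the merged weights.
merge 8/139 + 38/139 → 46/139
merge 43/139 + 46/139 → 89/139
merge 50/139 + 89/139 → 1
L = 46/139 + 89/139 + 1 = 274/139 ≈ 1.971 bits/symbol.

1.971 bits/symbol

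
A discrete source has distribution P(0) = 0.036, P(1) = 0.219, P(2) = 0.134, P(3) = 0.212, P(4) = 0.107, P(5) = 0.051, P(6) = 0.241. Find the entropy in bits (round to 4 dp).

2.5742 bits

H = −Σ pᵢ log₂ pᵢ.
−0.036·log₂(0.036) = 0.1727
−0.219·log₂(0.219) = 0.4798
−0.134·log₂(0.134) = 0.3886
−0.212·log₂(0.212) = 0.4744
−0.107·log₂(0.107) = 0.3450
−0.051·log₂(0.051) = 0.2190
−0.241·log₂(0.241) = 0.4947
Sum ≈ 2.5742 → 2.5742 bits.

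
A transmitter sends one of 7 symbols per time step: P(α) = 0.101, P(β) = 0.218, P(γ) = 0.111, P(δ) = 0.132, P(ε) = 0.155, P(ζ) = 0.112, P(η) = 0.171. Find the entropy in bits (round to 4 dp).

H = −Σ pᵢ log₂ pᵢ.
−0.101·log₂(0.101) = 0.3341
−0.218·log₂(0.218) = 0.4791
−0.111·log₂(0.111) = 0.3520
−0.132·log₂(0.132) = 0.3856
−0.155·log₂(0.155) = 0.4169
−0.112·log₂(0.112) = 0.3537
−0.171·log₂(0.171) = 0.4357
Sum ≈ 2.7571 → 2.7571 bits.

2.7571 bits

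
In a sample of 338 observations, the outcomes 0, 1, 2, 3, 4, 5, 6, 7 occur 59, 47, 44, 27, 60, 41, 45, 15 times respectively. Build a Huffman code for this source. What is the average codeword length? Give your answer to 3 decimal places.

2.947 bits/symbol

Probabilities are the counts divided by 338.
Repeatedly combine the two least-probable nodes; the expected code length is the sum of the merged weights.
merge 15/338 + 27/338 → 21/169
merge 41/338 + 21/169 → 83/338
merge 22/169 + 45/338 → 89/338
merge 47/338 + 59/338 → 53/169
merge 30/169 + 83/338 → 11/26
merge 89/338 + 53/169 → 15/26
merge 11/26 + 15/26 → 1
L = 21/169 + 83/338 + 89/338 + 53/169 + 11/26 + 15/26 + 1 = 498/169 ≈ 2.947 bits/symbol.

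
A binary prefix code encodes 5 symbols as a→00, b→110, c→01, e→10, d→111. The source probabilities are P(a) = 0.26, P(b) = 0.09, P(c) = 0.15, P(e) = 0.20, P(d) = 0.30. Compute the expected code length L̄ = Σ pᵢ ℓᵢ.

L̄ = Σ pᵢ·ℓᵢ = 0.26·2 + 0.09·3 + 0.15·2 + 0.20·2 + 0.30·3 = 2.39 bits/symbol.

2.39 bits/symbol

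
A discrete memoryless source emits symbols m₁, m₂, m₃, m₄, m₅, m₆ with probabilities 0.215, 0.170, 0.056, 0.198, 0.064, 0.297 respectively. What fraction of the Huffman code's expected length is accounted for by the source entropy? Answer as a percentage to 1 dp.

98.8%

Entropy H = −Σ p log₂ p ≈ 2.3808 bits.
Huffman merges: 7/125+8/125→3/25; 3/25+17/100→29/100; 99/500+43/200→413/1000; 29/100+297/1000→587/1000; 413/1000+587/1000→1. L = 241/100 ≈ 2.4100.
Efficiency = H/L = 2.3808/2.4100 = 98.8%.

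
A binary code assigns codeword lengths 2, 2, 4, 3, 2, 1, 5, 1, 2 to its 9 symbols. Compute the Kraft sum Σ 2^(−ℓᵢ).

With common denominator 2^5 = 32: Σ 2^(−ℓᵢ) = 8/32 + 8/32 + 2/32 + 4/32 + 8/32 + 16/32 + 1/32 + 16/32 + 8/32 = 71/32 = 2.21875.

2.21875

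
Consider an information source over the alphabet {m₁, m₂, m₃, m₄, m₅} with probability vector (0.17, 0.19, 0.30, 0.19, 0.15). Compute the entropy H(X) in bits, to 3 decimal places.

2.277 bits

H = −Σ pᵢ log₂ pᵢ.
−0.17·log₂(0.17) = 0.4346
−0.19·log₂(0.19) = 0.4552
−0.30·log₂(0.30) = 0.5211
−0.19·log₂(0.19) = 0.4552
−0.15·log₂(0.15) = 0.4105
Sum ≈ 2.2767 → 2.277 bits.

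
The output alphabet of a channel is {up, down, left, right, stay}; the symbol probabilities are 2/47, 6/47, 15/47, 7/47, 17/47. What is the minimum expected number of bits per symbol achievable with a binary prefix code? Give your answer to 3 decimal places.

2.128 bits/symbol

Repeatedly combine the two least-probable nodes; the expected code length is the sum of the merged weights.
merge 2/47 + 6/47 → 8/47
merge 7/47 + 8/47 → 15/47
merge 15/47 + 15/47 → 30/47
merge 17/47 + 30/47 → 1
L = 8/47 + 15/47 + 30/47 + 1 = 100/47 ≈ 2.128 bits/symbol.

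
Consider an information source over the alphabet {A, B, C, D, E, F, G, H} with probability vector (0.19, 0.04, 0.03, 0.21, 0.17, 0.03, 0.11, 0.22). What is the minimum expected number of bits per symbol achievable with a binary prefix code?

Repeatedly combine the two least-probable nodes; the expected code length is the sum of the merged weights.
merge 3/100 + 3/100 → 3/50
merge 1/25 + 3/50 → 1/10
merge 1/10 + 11/100 → 21/100
merge 17/100 + 19/100 → 9/25
merge 21/100 + 21/100 → 21/50
merge 11/50 + 9/25 → 29/50
merge 21/50 + 29/50 → 1
L = 3/50 + 1/10 + 21/100 + 9/25 + 21/50 + 29/50 + 1 = 273/100 = 2.73 bits/symbol.

2.73 bits/symbol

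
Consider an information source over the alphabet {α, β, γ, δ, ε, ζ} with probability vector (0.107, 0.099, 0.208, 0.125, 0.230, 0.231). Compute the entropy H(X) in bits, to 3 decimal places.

H = −Σ pᵢ log₂ pᵢ.
−0.107·log₂(0.107) = 0.3450
−0.099·log₂(0.099) = 0.3303
−0.208·log₂(0.208) = 0.4712
−0.125·log₂(0.125) = 0.3750
−0.230·log₂(0.230) = 0.4877
−0.231·log₂(0.231) = 0.4883
Sum ≈ 2.4975 → 2.498 bits.

2.498 bits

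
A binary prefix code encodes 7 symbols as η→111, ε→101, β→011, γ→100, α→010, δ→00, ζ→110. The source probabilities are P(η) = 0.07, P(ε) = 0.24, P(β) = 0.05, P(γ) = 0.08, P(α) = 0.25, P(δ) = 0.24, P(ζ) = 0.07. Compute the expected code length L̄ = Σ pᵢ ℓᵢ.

L̄ = Σ pᵢ·ℓᵢ = 0.07·3 + 0.24·3 + 0.05·3 + 0.08·3 + 0.25·3 + 0.24·2 + 0.07·3 = 2.76 bits/symbol.

2.76 bits/symbol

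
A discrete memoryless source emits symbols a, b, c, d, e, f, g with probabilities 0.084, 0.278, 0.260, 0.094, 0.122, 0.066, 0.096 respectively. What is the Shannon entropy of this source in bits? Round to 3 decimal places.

2.593 bits

H = −Σ pᵢ log₂ pᵢ.
−0.084·log₂(0.084) = 0.3002
−0.278·log₂(0.278) = 0.5134
−0.260·log₂(0.260) = 0.5053
−0.094·log₂(0.094) = 0.3207
−0.122·log₂(0.122) = 0.3703
−0.066·log₂(0.066) = 0.2588
−0.096·log₂(0.096) = 0.3246
Sum ≈ 2.5932 → 2.593 bits.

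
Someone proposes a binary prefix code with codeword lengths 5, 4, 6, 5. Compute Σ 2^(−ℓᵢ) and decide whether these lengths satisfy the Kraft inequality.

With common denominator 2^6 = 64: Σ 2^(−ℓᵢ) = 2/64 + 4/64 + 1/64 + 2/64 = 9/64 = 0.140625.
Kraft's inequality requires Σ ≤ 1; here Σ = 0.140625 ≤ 1, so such a prefix code exists.

0.140625; yes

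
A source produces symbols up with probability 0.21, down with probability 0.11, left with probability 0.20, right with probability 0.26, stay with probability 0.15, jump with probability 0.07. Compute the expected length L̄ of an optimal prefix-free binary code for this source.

2.51 bits/symbol

Repeatedly combine the two least-probable nodes; the expected code length is the sum of the merged weights.
merge 7/100 + 11/100 → 9/50
merge 3/20 + 9/50 → 33/100
merge 1/5 + 21/100 → 41/100
merge 13/50 + 33/100 → 59/100
merge 41/100 + 59/100 → 1
L = 9/50 + 33/100 + 41/100 + 59/100 + 1 = 251/100 = 2.51 bits/symbol.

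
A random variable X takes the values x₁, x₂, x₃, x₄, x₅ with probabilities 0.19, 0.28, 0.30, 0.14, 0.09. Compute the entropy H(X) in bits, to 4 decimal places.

H = −Σ pᵢ log₂ pᵢ.
−0.19·log₂(0.19) = 0.4552
−0.28·log₂(0.28) = 0.5142
−0.30·log₂(0.30) = 0.5211
−0.14·log₂(0.14) = 0.3971
−0.09·log₂(0.09) = 0.3127
Sum ≈ 2.2003 → 2.2003 bits.

2.2003 bits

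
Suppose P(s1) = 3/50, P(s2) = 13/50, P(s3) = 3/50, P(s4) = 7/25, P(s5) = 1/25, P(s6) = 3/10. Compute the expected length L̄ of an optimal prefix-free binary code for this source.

Repeatedly combine the two least-probable nodes; the expected code length is the sum of the merged weights.
merge 1/25 + 3/50 → 1/10
merge 3/50 + 1/10 → 4/25
merge 4/25 + 13/50 → 21/50
merge 7/25 + 3/10 → 29/50
merge 21/50 + 29/50 → 1
L = 1/10 + 4/25 + 21/50 + 29/50 + 1 = 113/50 = 2.26 bits/symbol.

2.26 bits/symbol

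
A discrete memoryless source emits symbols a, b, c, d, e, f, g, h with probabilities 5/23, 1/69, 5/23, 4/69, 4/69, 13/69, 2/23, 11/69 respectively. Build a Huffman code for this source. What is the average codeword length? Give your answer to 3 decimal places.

2.768 bits/symbol

Repeatedly combine the two least-probable nodes; the expected code length is the sum of the merged weights.
merge 1/69 + 4/69 → 5/69
merge 4/69 + 5/69 → 3/23
merge 2/23 + 3/23 → 5/23
merge 11/69 + 13/69 → 8/23
merge 5/23 + 5/23 → 10/23
merge 5/23 + 8/23 → 13/23
merge 10/23 + 13/23 → 1
L = 5/69 + 3/23 + 5/23 + 8/23 + 10/23 + 13/23 + 1 = 191/69 ≈ 2.768 bits/symbol.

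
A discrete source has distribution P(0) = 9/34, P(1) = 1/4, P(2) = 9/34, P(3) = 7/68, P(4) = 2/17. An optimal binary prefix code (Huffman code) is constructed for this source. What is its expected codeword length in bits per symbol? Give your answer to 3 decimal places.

Repeatedly combine the two least-probable nodes; the expected code length is the sum of the merged weights.
merge 7/68 + 2/17 → 15/68
merge 15/68 + 1/4 → 8/17
merge 9/34 + 9/34 → 9/17
merge 8/17 + 9/17 → 1
L = 15/68 + 8/17 + 9/17 + 1 = 151/68 ≈ 2.221 bits/symbol.

2.221 bits/symbol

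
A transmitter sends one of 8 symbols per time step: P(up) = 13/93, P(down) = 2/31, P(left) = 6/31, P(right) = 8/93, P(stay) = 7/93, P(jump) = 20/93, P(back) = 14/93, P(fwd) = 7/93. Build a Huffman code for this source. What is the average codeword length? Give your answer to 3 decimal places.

2.892 bits/symbol

Repeatedly combine the two least-probable nodes; the expected code length is the sum of the merged weights.
merge 2/31 + 7/93 → 13/93
merge 7/93 + 8/93 → 5/31
merge 13/93 + 13/93 → 26/93
merge 14/93 + 5/31 → 29/93
merge 6/31 + 20/93 → 38/93
merge 26/93 + 29/93 → 55/93
merge 38/93 + 55/93 → 1
L = 13/93 + 5/31 + 26/93 + 29/93 + 38/93 + 55/93 + 1 = 269/93 ≈ 2.892 bits/symbol.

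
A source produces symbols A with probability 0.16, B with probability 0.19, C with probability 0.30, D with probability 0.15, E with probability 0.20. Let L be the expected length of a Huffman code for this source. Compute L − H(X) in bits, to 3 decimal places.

0.036 bits

Entropy H = −Σ p log₂ p ≈ 2.2743 bits.
Huffman merges: 3/20+4/25→31/100; 19/100+1/5→39/100; 3/10+31/100→61/100; 39/100+61/100→1. L = 231/100 ≈ 2.3100.
L − H = 2.3100 − 2.2743 = 0.036 bits.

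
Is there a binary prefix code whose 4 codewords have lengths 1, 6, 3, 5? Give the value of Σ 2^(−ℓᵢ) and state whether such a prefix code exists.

With common denominator 2^6 = 64: Σ 2^(−ℓᵢ) = 32/64 + 1/64 + 8/64 + 2/64 = 43/64 = 0.671875.
Kraft's inequality requires Σ ≤ 1; here Σ = 0.671875 ≤ 1, so such a prefix code exists.

0.671875; yes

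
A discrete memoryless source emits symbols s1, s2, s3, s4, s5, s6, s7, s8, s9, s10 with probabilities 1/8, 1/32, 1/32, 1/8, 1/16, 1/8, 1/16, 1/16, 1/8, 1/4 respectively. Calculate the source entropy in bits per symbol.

3.0625 bits

Each probability is a power of 1/2, so log₂(1/p) is an integer.
H = Σ p·log₂(1/p) = 1/8·3 + 1/32·5 + 1/32·5 + 1/8·3 + 1/16·4 + 1/8·3 + 1/16·4 + 1/16·4 + 1/8·3 + 1/4·2 = 3.0625 bits.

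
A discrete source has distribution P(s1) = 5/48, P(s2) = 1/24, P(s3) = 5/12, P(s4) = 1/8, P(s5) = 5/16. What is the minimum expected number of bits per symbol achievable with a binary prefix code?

Repeatedly combine the two least-probable nodes; the expected code length is the sum of the merged weights.
merge 1/24 + 5/48 → 7/48
merge 1/8 + 7/48 → 13/48
merge 13/48 + 5/16 → 7/12
merge 5/12 + 7/12 → 1
L = 7/48 + 13/48 + 7/12 + 1 = 2 bits/symbol.

2 bits/symbol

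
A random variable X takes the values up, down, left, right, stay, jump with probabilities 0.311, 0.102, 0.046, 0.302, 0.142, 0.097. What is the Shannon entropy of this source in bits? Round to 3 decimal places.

2.312 bits

H = −Σ pᵢ log₂ pᵢ.
−0.311·log₂(0.311) = 0.5240
−0.102·log₂(0.102) = 0.3359
−0.046·log₂(0.046) = 0.2043
−0.302·log₂(0.302) = 0.5217
−0.142·log₂(0.142) = 0.3999
−0.097·log₂(0.097) = 0.3265
Sum ≈ 2.3123 → 2.312 bits.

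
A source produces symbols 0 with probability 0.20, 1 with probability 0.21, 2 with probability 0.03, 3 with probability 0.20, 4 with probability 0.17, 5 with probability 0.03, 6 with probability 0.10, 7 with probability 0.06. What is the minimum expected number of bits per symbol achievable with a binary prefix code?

Repeatedly combine the two least-probable nodes; the expected code length is the sum of the merged weights.
merge 3/100 + 3/100 → 3/50
merge 3/50 + 3/50 → 3/25
merge 1/10 + 3/25 → 11/50
merge 17/100 + 1/5 → 37/100
merge 1/5 + 21/100 → 41/100
merge 11/50 + 37/100 → 59/100
merge 41/100 + 59/100 → 1
L = 3/50 + 3/25 + 11/50 + 37/100 + 41/100 + 59/100 + 1 = 277/100 = 2.77 bits/symbol.

2.77 bits/symbol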